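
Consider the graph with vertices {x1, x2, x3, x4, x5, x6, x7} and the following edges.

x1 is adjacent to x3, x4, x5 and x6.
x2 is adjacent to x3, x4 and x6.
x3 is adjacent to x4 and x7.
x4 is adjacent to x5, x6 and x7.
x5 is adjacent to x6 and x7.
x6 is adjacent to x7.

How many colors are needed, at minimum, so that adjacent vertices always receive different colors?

4

x4, x5, x6, x7 form a clique, so at least 4 colors are needed.
4 colors suffice: color 1 → {x4}; color 2 → {x3, x6}; color 3 → {x2, x5}; color 4 → {x1, x7}. No two adjacent vertices share a color.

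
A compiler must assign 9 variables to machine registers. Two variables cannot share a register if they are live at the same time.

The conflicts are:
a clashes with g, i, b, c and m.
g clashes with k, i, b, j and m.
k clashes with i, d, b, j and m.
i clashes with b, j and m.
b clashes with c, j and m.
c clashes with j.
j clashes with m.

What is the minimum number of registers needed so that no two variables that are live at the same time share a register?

6

g, k, i, b, j, m pairwise conflict, so at least 6 registers are needed.
6 registers suffice: register 1 → {d, b}; register 2 → {i, c}; register 3 → {m}; register 4 → {g}; register 5 → {a, k}; register 6 → {j}. Each listed conflict is separated.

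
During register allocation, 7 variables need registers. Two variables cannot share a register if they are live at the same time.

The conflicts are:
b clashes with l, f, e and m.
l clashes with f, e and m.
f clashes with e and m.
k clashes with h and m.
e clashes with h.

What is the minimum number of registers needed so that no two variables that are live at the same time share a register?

4

b, l, f, m pairwise conflict, so at least 4 registers are needed.
4 registers suffice: register 1 → {e, m}; register 2 → {f, h}; register 3 → {l, k}; register 4 → {b}. Every pair that conflicts lands in different registers.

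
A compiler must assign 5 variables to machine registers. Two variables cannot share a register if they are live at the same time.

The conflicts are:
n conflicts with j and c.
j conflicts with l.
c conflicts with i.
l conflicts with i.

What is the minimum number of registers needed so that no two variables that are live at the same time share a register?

3

The cycle i-l-j-n-c-i has odd length 5, so it cannot be 2-colored; at least 3 registers are needed.
3 registers suffice: register 1 → {j, i}; register 2 → {c, l}; register 3 → {n}. Each listed conflict is separated.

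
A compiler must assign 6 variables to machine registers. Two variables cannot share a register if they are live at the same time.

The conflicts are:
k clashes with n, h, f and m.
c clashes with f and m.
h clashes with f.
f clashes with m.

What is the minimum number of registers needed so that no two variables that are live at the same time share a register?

c, f, m pairwise conflict, so at least 3 registers are needed.
3 registers suffice: k=2, n=1, c=2, h=3, f=1, m=3. No two conflicting variables share a register.

3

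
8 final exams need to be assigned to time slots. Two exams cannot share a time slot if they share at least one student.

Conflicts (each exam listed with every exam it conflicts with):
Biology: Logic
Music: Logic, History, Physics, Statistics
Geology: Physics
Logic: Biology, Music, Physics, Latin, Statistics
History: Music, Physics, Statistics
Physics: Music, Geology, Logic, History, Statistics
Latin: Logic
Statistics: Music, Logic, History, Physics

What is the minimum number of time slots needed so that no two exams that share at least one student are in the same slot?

4

Music, History, Physics, Statistics pairwise conflict, so at least 4 time slots are needed.
4 time slots suffice: Biology=2, Music=4, Geology=1, Logic=1, History=1, Physics=2, Latin=2, Statistics=3. Every pair that conflicts lands in different time slots.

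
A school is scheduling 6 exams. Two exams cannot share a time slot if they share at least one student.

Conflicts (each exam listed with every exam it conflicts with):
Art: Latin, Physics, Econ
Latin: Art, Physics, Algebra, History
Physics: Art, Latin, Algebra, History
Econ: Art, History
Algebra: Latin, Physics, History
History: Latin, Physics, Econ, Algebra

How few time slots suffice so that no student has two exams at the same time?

Latin, Physics, Algebra, History pairwise conflict, so at least 4 time slots are needed.
4 time slots suffice: time slot 1 → {Physics, Econ}; time slot 2 → {Art, History}; time slot 3 → {Latin}; time slot 4 → {Algebra}. Each listed conflict is separated.

4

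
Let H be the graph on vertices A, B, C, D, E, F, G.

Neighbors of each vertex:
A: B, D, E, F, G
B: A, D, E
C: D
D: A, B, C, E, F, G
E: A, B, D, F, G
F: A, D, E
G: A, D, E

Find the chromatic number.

A, B, D, E are pairwise adjacent (a clique of size 4), so at least 4 colors are needed.
A valid assignment using 4 colors: A=3, B=4, C=2, D=1, E=2, F=4, G=4. Each edge has distinct colors on its endpoints.

4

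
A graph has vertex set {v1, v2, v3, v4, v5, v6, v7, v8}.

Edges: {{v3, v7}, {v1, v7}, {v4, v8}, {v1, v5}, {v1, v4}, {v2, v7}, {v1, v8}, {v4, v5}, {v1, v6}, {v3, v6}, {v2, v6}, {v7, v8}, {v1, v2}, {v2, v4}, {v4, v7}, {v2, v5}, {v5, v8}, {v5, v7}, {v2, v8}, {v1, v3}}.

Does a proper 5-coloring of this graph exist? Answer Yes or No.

No

v1, v2, v4, v5, v7, v8 are pairwise adjacent (a clique of size 6), so at least 6 colors are needed.
So 5 colors are not enough.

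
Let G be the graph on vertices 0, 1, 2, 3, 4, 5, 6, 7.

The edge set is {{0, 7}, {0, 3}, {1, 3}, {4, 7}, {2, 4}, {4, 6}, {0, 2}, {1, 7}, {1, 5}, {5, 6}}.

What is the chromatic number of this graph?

3

The cycle 7-1-5-6-4-7 has odd length 5, so it cannot be 2-colored; at least 3 colors are needed.
3 colors suffice: color red → {0, 1, 4}; color blue → {2, 3, 5, 7}; color green → {6}. Each edge has distinct colors on its endpoints.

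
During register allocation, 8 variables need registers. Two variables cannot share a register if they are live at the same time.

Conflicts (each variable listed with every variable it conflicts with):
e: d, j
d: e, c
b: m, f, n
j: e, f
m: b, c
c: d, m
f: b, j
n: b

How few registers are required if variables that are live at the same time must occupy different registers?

3

The cycle c-d-e-j-f-b-m-c has odd length 7, so it cannot be 2-colored; at least 3 registers are needed.
Using 3 registers: e=2, d=1, b=1, j=1, m=2, c=3, f=2, n=2. Each listed conflict is separated.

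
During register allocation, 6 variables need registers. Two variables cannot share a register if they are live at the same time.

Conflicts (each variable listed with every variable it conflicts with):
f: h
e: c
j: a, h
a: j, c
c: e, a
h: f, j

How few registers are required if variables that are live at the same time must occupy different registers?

2

j and a conflict, so at least 2 registers are needed.
2 registers suffice: register 1 → {f, j, c}; register 2 → {e, a, h}. No two conflicting variables share a register.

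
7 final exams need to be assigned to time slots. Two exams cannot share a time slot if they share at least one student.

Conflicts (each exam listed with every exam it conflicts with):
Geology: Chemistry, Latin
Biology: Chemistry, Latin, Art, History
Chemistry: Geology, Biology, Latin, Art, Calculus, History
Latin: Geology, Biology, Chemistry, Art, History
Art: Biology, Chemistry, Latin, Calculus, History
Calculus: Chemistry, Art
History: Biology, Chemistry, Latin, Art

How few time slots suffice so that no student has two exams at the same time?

5

Biology, Chemistry, Latin, Art, History pairwise conflict, so at least 5 time slots are needed.
5 time slots suffice: time slot 1 → {Chemistry}; time slot 2 → {Latin, Calculus}; time slot 3 → {Geology, Art}; time slot 4 → {History}; time slot 5 → {Biology}. Every pair that conflicts lands in different time slots.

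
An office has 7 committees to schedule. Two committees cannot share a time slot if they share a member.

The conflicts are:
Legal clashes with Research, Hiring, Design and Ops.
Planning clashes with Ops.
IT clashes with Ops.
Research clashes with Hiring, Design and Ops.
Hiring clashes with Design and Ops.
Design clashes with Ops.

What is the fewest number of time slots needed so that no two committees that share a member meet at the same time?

Legal, Research, Hiring, Design, Ops pairwise conflict, so at least 5 time slots are needed.
5 time slots suffice: time slot 1 → {Ops}; time slot 2 → {Planning, IT, Research}; time slot 3 → {Hiring}; time slot 4 → {Design}; time slot 5 → {Legal}. Each listed conflict is separated.

5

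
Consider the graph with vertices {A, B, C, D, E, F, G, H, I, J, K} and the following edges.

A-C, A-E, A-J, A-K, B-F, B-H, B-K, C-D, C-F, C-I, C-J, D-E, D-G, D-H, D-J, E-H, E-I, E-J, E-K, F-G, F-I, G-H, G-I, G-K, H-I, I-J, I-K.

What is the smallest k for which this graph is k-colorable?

A, C, J form a triangle, so at least 3 colors are needed.
One proper 3-coloring: A=red, B=red, C=blue, D=red, E=blue, F=green, G=blue, H=green, I=red, J=green, K=green. Each edge has distinct colors on its endpoints.

3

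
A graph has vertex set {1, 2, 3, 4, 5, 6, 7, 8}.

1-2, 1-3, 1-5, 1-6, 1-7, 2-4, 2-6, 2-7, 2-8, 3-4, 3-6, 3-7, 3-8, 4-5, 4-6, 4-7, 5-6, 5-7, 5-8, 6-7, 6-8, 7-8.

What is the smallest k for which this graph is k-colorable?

4, 5, 6, 7 are pairwise adjacent (a clique of size 4), so at least 4 colors are needed.
4 colors suffice: color red → {6}; color blue → {7}; color green → {2, 3, 5}; color yellow → {1, 4, 8}. No two adjacent vertices share a color.

4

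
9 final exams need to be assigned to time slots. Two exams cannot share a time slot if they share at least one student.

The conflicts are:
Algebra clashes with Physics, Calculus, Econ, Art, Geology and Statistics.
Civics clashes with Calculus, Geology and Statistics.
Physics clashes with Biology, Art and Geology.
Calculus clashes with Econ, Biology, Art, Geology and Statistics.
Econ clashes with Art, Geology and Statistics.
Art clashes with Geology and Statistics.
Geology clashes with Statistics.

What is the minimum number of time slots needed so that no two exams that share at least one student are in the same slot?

Algebra, Calculus, Econ, Art, Geology, Statistics are mutually in conflict, so at least 6 time slots are needed.
6 time slots suffice: time slot 1 → {Biology, Geology}; time slot 2 → {Physics, Calculus}; time slot 3 → {Civics, Art}; time slot 4 → {Algebra}; time slot 5 → {Statistics}; time slot 6 → {Econ}. No two conflicting exams share a time slot.

6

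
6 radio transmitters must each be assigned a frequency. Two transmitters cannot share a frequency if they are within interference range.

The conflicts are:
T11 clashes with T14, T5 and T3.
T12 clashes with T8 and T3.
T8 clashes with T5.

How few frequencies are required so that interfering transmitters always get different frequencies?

The cycle T8-T12-T3-T11-T5-T8 has odd length 5, so it cannot be 2-colored; at least 3 frequencies are needed.
Using 3 frequencies: T11=1, T14=2, T12=1, T8=3, T5=2, T3=2. No two conflicting transmitters share a frequency.

3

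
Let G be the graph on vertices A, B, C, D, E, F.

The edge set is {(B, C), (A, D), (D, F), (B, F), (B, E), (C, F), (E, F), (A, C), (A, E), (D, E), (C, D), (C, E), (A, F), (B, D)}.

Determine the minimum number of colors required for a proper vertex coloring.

B, C, D, E, F are pairwise adjacent (a clique of size 5), so at least 5 colors are needed.
5 colors suffice: color 1 → {E}; color 2 → {C}; color 3 → {F}; color 4 → {D}; color 5 → {A, B}. Each edge has distinct colors on its endpoints.

5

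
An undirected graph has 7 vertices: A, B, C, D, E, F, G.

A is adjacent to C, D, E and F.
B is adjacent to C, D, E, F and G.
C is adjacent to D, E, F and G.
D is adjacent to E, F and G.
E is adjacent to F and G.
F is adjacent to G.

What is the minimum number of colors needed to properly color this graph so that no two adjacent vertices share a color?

B, C, D, E, F, G are mutually adjacent (a clique of size 6), so at least 6 colors are needed.
6 colors suffice: color 1 → {E}; color 2 → {D}; color 3 → {F}; color 4 → {C}; color 5 → {A, B}; color 6 → {G}. No two adjacent vertices share a color.

6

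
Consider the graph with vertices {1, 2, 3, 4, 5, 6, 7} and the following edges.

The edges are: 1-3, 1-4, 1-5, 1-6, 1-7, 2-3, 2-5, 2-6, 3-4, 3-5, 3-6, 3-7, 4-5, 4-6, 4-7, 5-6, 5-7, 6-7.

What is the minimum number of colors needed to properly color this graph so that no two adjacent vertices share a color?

6

1, 3, 4, 5, 6, 7 are mutually adjacent (a clique of size 6), so at least 6 colors are needed.
One proper 6-coloring: 1=e, 2=d, 3=a, 4=f, 5=b, 6=c, 7=d. Each edge has distinct colors on its endpoints.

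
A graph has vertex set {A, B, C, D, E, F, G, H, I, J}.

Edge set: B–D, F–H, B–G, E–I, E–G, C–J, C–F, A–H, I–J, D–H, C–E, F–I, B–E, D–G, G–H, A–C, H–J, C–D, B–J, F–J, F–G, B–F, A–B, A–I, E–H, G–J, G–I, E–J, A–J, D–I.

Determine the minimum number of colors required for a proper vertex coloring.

B, E, G, J are mutually adjacent (a clique of size 4), so at least 4 colors are needed.
One proper 4-coloring: A=2, B=3, C=3, D=1, E=4, F=4, G=2, H=3, I=3, J=1. Every edge joins two different colors.

4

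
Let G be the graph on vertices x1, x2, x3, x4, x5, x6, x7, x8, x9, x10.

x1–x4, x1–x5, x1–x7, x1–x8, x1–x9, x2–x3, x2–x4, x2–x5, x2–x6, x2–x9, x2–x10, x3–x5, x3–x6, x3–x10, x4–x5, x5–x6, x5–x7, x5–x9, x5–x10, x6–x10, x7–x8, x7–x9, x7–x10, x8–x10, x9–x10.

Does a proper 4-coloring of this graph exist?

No

x2, x3, x5, x6, x10 are mutually adjacent (a clique of size 5), so at least 5 colors are needed.
So 4 colors are not enough.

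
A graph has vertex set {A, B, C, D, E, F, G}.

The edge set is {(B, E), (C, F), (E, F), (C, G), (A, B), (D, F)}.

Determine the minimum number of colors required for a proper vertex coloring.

B and E are adjacent, so at least 2 colors are needed.
One proper 2-coloring: A=2, B=1, C=2, D=2, E=2, F=1, G=1. Every edge joins two different colors.

2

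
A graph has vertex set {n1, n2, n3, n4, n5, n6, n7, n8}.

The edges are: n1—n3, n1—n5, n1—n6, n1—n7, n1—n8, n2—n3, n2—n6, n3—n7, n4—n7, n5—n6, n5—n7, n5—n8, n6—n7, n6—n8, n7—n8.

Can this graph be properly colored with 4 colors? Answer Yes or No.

No

n1, n5, n6, n7, n8 are mutually adjacent (a clique of size 5), so at least 5 colors are needed.
So 4 colors are not enough.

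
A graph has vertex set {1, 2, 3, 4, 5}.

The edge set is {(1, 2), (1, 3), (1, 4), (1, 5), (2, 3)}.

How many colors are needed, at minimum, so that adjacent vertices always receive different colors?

1, 2, 3 are pairwise adjacent, so at least 3 colors are needed.
One proper 3-coloring: 1=a, 2=b, 3=c, 4=b, 5=b. Every edge joins two different colors.

3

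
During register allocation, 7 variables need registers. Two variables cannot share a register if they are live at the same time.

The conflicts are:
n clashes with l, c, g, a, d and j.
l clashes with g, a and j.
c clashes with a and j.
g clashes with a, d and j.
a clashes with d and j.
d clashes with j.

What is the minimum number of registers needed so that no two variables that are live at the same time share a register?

5

n, g, a, d, j all conflict with each other, so at least 5 registers are needed.
5 registers suffice: n=1, l=5, c=4, g=4, a=3, d=5, j=2. Every pair that conflicts lands in different registers.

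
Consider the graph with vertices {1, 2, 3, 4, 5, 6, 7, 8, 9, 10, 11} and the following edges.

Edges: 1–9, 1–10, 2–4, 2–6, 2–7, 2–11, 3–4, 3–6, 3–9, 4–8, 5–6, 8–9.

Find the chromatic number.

2

3 and 6 are adjacent, so at least 2 colors are needed.
2 colors suffice: color a → {1, 2, 3, 5, 8}; color b → {4, 6, 7, 9, 10, 11}. Every edge joins two different colors.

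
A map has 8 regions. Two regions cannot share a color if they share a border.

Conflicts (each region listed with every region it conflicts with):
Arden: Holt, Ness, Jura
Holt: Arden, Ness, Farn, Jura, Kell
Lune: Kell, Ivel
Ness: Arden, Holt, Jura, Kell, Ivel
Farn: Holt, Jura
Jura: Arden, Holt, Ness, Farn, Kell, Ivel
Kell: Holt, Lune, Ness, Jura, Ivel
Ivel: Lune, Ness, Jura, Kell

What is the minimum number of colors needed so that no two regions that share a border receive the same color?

4

Ness, Jura, Kell, Ivel all conflict with each other, so at least 4 colors are needed.
4 colors suffice: Arden=3, Holt=4, Lune=1, Ness=2, Farn=2, Jura=1, Kell=3, Ivel=4. Each listed conflict is separated.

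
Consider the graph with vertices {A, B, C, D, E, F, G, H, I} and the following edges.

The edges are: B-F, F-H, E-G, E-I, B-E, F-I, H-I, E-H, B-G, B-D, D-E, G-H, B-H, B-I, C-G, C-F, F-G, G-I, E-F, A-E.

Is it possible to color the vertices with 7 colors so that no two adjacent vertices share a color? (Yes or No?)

The chromatic number is 6. B, E, F, G, H, I are pairwise adjacent (a clique of size 6), so at least 6 colors are needed.
6 colors suffice: A=2, B=3, C=1, D=2, E=1, F=2, G=4, H=6, I=5.
Since 7 ≥ 6, a proper 7-coloring certainly exists.

Yes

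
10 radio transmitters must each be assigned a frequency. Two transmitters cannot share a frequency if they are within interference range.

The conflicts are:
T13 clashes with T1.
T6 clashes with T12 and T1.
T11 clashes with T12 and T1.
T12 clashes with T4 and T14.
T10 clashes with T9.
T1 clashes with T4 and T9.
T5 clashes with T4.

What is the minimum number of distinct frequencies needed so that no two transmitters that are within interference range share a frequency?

2

T1 and T4 conflict, so at least 2 frequencies are needed.
2 frequencies suffice: frequency 1 → {T12, T10, T1, T5}; frequency 2 → {T13, T6, T11, T4, T14, T9}. Every pair that conflicts lands in different frequencies.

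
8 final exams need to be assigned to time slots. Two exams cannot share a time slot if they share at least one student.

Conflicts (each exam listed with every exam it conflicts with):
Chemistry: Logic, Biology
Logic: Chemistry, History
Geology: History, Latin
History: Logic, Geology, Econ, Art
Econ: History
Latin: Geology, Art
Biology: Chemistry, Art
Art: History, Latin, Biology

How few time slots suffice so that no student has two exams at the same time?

The cycle Logic-History-Art-Biology-Chemistry-Logic has odd length 5, so it cannot be 2-colored; at least 3 time slots are needed.
A valid assignment using 3 time slots: Chemistry=3, Logic=2, Geology=2, History=1, Econ=2, Latin=1, Biology=1, Art=2. Every pair that conflicts lands in different time slots.

3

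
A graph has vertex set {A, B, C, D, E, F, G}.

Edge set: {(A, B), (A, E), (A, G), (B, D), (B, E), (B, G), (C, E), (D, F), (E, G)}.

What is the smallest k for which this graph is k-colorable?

A, B, E, G are mutually adjacent (a clique of size 4), so at least 4 colors are needed.
4 colors suffice: color red → {B, C, F}; color blue → {D, E}; color green → {A}; color yellow → {G}. No two adjacent vertices share a color.

4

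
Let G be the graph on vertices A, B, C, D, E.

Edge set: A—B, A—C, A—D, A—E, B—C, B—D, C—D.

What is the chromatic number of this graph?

4

A, B, C, D are pairwise adjacent (a clique of size 4), so at least 4 colors are needed.
One proper 4-coloring: A=1, B=3, C=4, D=2, E=2. Each edge has distinct colors on its endpoints.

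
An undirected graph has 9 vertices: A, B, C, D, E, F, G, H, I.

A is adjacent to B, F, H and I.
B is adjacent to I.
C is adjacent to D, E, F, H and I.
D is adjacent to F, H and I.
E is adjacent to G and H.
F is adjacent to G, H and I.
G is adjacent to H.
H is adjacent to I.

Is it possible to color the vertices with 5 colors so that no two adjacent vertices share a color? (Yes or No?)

The chromatic number is 5. C, D, F, H, I are mutually adjacent (a clique of size 5), so at least 5 colors are needed.
5 colors suffice: color red → {B, H}; color blue → {E, F}; color green → {G, I}; color yellow → {A, C}; color purple → {D}.
That is already a proper 5-coloring.

Yes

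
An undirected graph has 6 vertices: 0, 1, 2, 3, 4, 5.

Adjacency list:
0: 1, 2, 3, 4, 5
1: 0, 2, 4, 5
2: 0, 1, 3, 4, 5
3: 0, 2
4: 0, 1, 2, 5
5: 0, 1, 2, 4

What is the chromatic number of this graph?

0, 1, 2, 4, 5 are mutually adjacent (a clique of size 5), so at least 5 colors are needed.
One proper 5-coloring: 0=b, 1=e, 2=a, 3=c, 4=c, 5=d. Each edge has distinct colors on its endpoints.

5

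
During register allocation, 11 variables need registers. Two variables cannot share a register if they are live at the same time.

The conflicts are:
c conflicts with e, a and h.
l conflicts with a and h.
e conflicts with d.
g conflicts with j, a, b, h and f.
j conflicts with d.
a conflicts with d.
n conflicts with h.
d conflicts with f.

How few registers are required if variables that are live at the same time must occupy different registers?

2

c and a conflict, so at least 2 registers are needed.
2 registers suffice: register 1 → {c, l, g, n, d}; register 2 → {e, j, a, b, h, f}. Each listed conflict is separated.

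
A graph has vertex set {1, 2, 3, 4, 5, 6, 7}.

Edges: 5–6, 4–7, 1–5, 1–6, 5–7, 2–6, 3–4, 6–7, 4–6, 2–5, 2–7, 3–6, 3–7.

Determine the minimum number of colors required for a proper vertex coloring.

2, 5, 6, 7 form a clique, so at least 4 colors are needed.
4 colors suffice: color red → {6}; color blue → {1, 7}; color green → {4, 5}; color yellow → {2, 3}. Every edge joins two different colors.

4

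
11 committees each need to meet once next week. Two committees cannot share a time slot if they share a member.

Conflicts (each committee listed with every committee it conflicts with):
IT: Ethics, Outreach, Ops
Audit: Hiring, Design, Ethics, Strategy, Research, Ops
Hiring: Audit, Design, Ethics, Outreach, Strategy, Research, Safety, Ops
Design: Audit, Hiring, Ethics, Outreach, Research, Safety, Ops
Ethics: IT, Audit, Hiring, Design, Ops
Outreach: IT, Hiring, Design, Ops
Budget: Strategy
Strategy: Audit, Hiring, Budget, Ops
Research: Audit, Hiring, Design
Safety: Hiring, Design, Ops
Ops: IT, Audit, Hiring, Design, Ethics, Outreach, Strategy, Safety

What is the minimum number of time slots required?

Audit, Hiring, Design, Ethics, Ops all conflict with each other, so at least 5 time slots are needed.
5 time slots suffice: IT=2, Audit=4, Hiring=2, Design=3, Ethics=5, Outreach=4, Budget=1, Strategy=3, Research=1, Safety=4, Ops=1. Every pair that conflicts lands in different time slots.

5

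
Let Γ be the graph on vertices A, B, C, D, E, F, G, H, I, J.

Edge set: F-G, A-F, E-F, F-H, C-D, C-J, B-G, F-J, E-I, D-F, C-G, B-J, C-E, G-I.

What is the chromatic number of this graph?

2

F and H are adjacent, so at least 2 colors are needed.
2 colors suffice: color 1 → {B, C, F, I}; color 2 → {A, D, E, G, H, J}. Every edge joins two different colors.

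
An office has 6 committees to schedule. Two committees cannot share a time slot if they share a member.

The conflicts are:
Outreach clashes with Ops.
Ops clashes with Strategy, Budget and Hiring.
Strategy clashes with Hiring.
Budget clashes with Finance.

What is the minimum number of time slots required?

Ops, Strategy, Hiring pairwise conflict, so at least 3 time slots are needed.
Using 3 time slots: Outreach=2, Ops=1, Strategy=3, Budget=2, Hiring=2, Finance=1. Every pair that conflicts lands in different time slots.

3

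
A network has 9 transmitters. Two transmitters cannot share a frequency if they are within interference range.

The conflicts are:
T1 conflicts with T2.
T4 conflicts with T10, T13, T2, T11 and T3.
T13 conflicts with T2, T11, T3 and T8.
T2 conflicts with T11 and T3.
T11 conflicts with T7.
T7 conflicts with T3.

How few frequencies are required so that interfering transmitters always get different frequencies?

4

T4, T13, T2, T11 pairwise conflict, so at least 4 frequencies are needed.
4 frequencies suffice: frequency 1 → {T1, T4, T7, T8}; frequency 2 → {T10, T13}; frequency 3 → {T2}; frequency 4 → {T11, T3}. Each listed conflict is separated.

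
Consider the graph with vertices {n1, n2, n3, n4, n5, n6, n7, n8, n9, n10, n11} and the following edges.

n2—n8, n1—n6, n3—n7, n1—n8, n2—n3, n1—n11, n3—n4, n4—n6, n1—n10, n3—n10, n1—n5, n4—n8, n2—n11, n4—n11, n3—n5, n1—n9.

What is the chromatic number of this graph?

3

The cycle n1-n10-n3-n4-n6-n1 has odd length 5, so it cannot be 2-colored; at least 3 colors are needed.
A valid assignment using 3 colors: n1=1, n2=2, n3=1, n4=2, n5=2, n6=3, n7=2, n8=3, n9=2, n10=2, n11=3. No two adjacent vertices share a color.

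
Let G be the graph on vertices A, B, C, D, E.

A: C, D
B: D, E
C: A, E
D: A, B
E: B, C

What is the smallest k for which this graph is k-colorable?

The cycle D-B-E-C-A-D has odd length 5, so it cannot be 2-colored; at least 3 colors are needed.
A valid assignment using 3 colors: A=2, B=2, C=3, D=1, E=1. Each edge has distinct colors on its endpoints.

3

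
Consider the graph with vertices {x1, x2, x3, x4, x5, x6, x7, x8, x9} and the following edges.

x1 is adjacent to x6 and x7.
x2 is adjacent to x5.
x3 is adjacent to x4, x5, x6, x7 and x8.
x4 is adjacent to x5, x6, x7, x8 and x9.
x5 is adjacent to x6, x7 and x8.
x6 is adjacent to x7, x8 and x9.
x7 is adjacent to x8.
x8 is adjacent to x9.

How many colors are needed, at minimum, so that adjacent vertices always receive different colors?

6

x3, x4, x5, x6, x7, x8 are mutually adjacent (a clique of size 6), so at least 6 colors are needed.
6 colors suffice: color 1 → {x2, x6}; color 2 → {x7, x9}; color 3 → {x1, x5}; color 4 → {x4}; color 5 → {x8}; color 6 → {x3}. Every edge joins two different colors.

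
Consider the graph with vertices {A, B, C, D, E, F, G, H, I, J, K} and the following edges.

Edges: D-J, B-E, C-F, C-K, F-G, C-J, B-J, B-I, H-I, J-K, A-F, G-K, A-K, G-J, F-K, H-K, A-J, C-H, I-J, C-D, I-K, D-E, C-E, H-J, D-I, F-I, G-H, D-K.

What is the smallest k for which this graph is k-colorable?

4

D, I, J, K are pairwise adjacent (a clique of size 4), so at least 4 colors are needed.
4 colors suffice: color red → {E, F, J}; color blue → {B, K}; color green → {A, C, G, I}; color yellow → {D, H}. No two adjacent vertices share a color.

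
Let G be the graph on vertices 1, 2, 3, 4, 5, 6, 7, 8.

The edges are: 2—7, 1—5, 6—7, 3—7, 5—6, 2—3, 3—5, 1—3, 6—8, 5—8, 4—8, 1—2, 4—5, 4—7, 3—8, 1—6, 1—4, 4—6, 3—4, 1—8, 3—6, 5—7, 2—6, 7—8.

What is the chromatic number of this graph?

3, 4, 5, 6, 7, 8 form a clique, so at least 6 colors are needed.
6 colors suffice: 1=green, 2=yellow, 3=red, 4=purple, 5=orange, 6=blue, 7=green, 8=yellow. No two adjacent vertices share a color.

6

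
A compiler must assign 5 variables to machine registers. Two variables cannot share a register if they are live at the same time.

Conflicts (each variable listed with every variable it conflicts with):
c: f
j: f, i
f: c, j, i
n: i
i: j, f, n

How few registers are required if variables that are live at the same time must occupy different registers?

j, f, i are mutually in conflict, so at least 3 registers are needed.
Using 3 registers: c=2, j=3, f=1, n=1, i=2. No two conflicting variables share a register.

3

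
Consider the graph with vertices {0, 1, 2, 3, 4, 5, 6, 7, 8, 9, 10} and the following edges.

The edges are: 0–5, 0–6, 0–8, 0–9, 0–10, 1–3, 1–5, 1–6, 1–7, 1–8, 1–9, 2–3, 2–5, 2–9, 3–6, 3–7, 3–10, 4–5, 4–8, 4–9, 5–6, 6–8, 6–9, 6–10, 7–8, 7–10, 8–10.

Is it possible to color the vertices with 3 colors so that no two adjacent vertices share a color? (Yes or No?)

0, 6, 8, 10 are mutually adjacent (a clique of size 4), so at least 4 colors are needed.
So 3 colors are not enough.

No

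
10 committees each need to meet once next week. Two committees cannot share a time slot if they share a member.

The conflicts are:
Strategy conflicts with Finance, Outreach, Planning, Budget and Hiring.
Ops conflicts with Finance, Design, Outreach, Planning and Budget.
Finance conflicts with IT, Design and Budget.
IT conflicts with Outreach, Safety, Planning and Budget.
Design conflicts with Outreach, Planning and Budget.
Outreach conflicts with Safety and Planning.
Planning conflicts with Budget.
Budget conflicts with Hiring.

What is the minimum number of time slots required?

4

Ops, Design, Outreach, Planning are mutually in conflict, so at least 4 time slots are needed.
4 time slots suffice: time slot 1 → {Outreach, Budget}; time slot 2 → {Finance, Safety, Planning, Hiring}; time slot 3 → {Strategy, IT, Design}; time slot 4 → {Ops}. Each listed conflict is separated.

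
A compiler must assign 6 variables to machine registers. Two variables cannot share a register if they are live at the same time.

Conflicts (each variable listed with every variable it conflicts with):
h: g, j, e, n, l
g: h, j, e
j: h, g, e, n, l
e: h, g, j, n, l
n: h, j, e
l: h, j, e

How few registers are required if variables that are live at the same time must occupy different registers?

4

h, j, e, l pairwise conflict, so at least 4 registers are needed.
4 registers suffice: register 1 → {j}; register 2 → {e}; register 3 → {h}; register 4 → {g, n, l}. Each listed conflict is separated.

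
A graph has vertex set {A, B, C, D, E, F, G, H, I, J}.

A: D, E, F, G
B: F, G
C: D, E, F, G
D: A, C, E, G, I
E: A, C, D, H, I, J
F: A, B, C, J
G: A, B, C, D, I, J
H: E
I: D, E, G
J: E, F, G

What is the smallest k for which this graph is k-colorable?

D, G, I form a triangle, so at least 3 colors are needed.
3 colors suffice: color red → {E, F, G}; color blue → {B, D, H, J}; color green → {A, C, I}. No two adjacent vertices share a color.

3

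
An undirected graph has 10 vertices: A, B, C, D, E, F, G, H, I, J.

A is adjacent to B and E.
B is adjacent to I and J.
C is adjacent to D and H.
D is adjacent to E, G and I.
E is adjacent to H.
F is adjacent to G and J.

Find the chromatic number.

The cycle D-I-B-A-E-D has odd length 5, so it cannot be 2-colored; at least 3 colors are needed.
3 colors suffice: A=green, B=red, C=blue, D=red, E=blue, F=red, G=blue, H=red, I=blue, J=blue. Every edge joins two different colors.

3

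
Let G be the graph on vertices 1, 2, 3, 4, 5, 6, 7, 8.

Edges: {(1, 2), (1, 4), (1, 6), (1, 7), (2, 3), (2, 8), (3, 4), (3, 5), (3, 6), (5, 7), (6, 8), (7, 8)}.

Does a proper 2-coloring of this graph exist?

No

The cycle 5-3-6-8-7-5 has odd length 5, so it cannot be 2-colored; at least 3 colors are needed.
So 2 colors are not enough.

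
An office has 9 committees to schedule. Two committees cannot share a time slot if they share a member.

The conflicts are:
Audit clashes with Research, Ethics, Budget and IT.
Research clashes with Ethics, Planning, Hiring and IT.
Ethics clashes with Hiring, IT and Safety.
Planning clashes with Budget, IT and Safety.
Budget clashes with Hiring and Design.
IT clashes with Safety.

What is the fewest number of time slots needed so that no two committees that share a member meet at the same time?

Audit, Research, Ethics, IT are mutually in conflict, so at least 4 time slots are needed.
Using 4 time slots: Audit=4, Research=3, Ethics=1, Planning=1, Budget=2, Hiring=4, IT=2, Design=1, Safety=3. Every pair that conflicts lands in different time slots.

4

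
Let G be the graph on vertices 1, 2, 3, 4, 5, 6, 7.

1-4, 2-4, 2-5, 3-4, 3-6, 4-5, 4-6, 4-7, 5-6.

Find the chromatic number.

3

2, 4, 5 are mutually adjacent, so at least 3 colors are needed.
3 colors suffice: color a → {4}; color b → {1, 3, 5, 7}; color c → {2, 6}. No two adjacent vertices share a color.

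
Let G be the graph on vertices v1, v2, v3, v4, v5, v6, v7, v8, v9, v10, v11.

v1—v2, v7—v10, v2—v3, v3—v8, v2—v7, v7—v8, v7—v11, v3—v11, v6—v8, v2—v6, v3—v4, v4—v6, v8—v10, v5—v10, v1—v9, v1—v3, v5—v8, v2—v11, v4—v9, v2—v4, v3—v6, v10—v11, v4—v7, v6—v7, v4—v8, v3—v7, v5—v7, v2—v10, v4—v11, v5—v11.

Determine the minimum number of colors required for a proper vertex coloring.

5

v3, v4, v6, v7, v8 form a clique, so at least 5 colors are needed.
A valid assignment using 5 colors: v1=1, v2=4, v3=3, v4=2, v5=3, v6=5, v7=1, v8=4, v9=3, v10=2, v11=5. Each edge has distinct colors on its endpoints.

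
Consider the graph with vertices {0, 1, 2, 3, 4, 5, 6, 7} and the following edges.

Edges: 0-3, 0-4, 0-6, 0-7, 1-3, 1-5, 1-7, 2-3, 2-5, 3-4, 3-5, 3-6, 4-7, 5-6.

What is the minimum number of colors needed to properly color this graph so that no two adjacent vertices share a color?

3

2, 3, 5 are pairwise adjacent, so at least 3 colors are needed.
One proper 3-coloring: 0=blue, 1=green, 2=green, 3=red, 4=green, 5=blue, 6=green, 7=red. Each edge has distinct colors on its endpoints.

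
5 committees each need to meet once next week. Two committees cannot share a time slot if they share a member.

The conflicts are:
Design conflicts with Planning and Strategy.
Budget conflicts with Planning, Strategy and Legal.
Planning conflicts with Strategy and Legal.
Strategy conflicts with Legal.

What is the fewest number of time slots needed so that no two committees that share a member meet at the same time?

4

Budget, Planning, Strategy, Legal pairwise conflict, so at least 4 time slots are needed.
Using 4 time slots: Design=3, Budget=4, Planning=1, Strategy=2, Legal=3. Every pair that conflicts lands in different time slots.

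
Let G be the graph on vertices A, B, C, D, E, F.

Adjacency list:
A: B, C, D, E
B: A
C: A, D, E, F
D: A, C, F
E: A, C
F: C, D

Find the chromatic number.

3

A, C, E are mutually adjacent, so at least 3 colors are needed.
One proper 3-coloring: A=2, B=1, C=1, D=3, E=3, F=2. No two adjacent vertices share a color.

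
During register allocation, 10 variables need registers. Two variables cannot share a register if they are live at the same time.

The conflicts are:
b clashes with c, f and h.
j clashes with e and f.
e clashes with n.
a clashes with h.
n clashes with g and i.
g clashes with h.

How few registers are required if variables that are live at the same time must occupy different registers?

3

The cycle j-f-b-h-g-n-e-j has odd length 7, so it cannot be 2-colored; at least 3 registers are needed.
Using 3 registers: b=2, j=3, e=2, c=1, a=2, n=1, f=1, g=2, h=1, i=2. Each listed conflict is separated.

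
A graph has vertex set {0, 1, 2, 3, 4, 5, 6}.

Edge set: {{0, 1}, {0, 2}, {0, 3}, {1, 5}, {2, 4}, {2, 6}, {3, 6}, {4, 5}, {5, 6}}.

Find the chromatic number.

The cycle 1-5-6-2-0-1 has odd length 5, so it cannot be 2-colored; at least 3 colors are needed.
3 colors suffice: color red → {0, 4, 6}; color blue → {2, 3, 5}; color green → {1}. Each edge has distinct colors on its endpoints.

3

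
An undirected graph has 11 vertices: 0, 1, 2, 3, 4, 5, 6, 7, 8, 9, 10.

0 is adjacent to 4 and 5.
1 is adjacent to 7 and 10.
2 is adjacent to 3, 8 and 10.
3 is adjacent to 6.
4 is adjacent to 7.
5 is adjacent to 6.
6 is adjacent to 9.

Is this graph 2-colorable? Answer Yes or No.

The cycle 1-7-4-0-5-6-3-2-10-1 has odd length 9, so it cannot be 2-colored; at least 3 colors are needed.
So 2 colors are not enough.

No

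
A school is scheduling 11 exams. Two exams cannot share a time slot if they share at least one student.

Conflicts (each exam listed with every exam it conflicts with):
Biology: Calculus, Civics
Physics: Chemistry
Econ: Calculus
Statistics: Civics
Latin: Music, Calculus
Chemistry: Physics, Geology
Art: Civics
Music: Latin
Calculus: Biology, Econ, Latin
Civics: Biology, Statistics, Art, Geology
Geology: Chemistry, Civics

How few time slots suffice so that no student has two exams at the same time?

2

Econ and Calculus conflict, so at least 2 time slots are needed.
2 time slots suffice: time slot 1 → {Chemistry, Music, Calculus, Civics}; time slot 2 → {Biology, Physics, Econ, Statistics, Latin, Art, Geology}. Every pair that conflicts lands in different time slots.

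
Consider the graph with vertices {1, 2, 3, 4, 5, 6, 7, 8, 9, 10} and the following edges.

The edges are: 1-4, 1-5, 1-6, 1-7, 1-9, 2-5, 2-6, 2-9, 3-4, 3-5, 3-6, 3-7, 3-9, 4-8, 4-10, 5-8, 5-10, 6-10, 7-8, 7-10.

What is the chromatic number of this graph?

2

3 and 7 are adjacent, so at least 2 colors are needed.
2 colors suffice: color a → {4, 5, 6, 7, 9}; color b → {1, 2, 3, 8, 10}. No two adjacent vertices share a color.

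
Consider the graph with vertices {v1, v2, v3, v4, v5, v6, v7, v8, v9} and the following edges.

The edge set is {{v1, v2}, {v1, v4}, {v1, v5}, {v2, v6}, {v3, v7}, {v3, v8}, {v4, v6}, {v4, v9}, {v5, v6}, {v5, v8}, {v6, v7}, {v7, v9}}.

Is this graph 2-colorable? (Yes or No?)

No

The cycle v7-v6-v5-v8-v3-v7 has odd length 5, so it cannot be 2-colored; at least 3 colors are needed.
So 2 colors are not enough.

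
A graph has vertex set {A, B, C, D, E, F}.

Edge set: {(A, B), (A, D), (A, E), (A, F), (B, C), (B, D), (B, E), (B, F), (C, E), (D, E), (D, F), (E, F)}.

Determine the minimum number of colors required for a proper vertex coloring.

A, B, D, E, F are mutually adjacent (a clique of size 5), so at least 5 colors are needed.
5 colors suffice: color 1 → {E}; color 2 → {B}; color 3 → {C, F}; color 4 → {A}; color 5 → {D}. Every edge joins two different colors.

5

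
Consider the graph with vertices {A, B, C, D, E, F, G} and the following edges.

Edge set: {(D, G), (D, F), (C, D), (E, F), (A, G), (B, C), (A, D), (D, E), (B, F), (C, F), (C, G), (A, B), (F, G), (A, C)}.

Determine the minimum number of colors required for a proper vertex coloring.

4

A, C, D, G form a clique, so at least 4 colors are needed.
4 colors suffice: color 1 → {B, D}; color 2 → {A, F}; color 3 → {C, E}; color 4 → {G}. Every edge joins two different colors.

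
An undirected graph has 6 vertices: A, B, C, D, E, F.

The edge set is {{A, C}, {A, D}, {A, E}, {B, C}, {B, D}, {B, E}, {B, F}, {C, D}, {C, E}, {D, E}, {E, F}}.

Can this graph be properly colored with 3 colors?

No

A, C, D, E are pairwise adjacent (a clique of size 4), so at least 4 colors are needed.
So 3 colors are not enough.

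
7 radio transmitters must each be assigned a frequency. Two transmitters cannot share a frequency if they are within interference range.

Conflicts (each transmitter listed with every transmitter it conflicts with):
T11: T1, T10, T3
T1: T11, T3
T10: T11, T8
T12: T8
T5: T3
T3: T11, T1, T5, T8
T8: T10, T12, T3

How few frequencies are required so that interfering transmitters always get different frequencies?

3

T11, T1, T3 all conflict with each other, so at least 3 frequencies are needed.
3 frequencies suffice: frequency 1 → {T10, T12, T3}; frequency 2 → {T11, T5, T8}; frequency 3 → {T1}. No two conflicting transmitters share a frequency.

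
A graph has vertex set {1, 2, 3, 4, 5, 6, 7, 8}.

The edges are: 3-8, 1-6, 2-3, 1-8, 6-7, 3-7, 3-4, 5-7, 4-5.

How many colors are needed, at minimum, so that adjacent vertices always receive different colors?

3

The cycle 6-7-3-8-1-6 has odd length 5, so it cannot be 2-colored; at least 3 colors are needed.
3 colors suffice: color a → {3, 5, 6}; color b → {1, 2, 4, 7}; color c → {8}. Every edge joins two different colors.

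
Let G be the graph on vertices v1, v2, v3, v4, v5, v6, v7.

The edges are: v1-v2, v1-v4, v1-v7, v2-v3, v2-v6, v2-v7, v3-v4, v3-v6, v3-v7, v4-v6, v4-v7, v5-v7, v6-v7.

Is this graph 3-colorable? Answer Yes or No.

v3, v4, v6, v7 form a clique, so at least 4 colors are needed.
So 3 colors are not enough.

No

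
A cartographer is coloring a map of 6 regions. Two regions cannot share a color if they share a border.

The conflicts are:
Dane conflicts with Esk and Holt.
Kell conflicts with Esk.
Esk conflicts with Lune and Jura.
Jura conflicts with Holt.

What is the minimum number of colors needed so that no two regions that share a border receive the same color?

Kell and Esk conflict, so at least 2 colors are needed.
A valid assignment using 2 colors: Dane=2, Kell=2, Esk=1, Lune=2, Jura=2, Holt=1. Every pair that conflicts lands in different colors.

2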